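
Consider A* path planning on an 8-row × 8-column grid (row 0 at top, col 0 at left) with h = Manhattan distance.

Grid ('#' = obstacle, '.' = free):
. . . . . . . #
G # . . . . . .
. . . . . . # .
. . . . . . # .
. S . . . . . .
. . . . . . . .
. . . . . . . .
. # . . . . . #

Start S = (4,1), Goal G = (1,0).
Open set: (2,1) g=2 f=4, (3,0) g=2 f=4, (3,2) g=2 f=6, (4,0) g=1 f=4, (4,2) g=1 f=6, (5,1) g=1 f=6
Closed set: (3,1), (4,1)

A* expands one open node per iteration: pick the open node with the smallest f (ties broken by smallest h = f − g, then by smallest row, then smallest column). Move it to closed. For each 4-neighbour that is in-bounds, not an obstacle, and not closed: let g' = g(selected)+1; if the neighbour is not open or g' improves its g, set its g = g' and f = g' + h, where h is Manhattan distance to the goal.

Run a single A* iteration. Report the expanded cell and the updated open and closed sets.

expanded=(2,1); open=[(2,0) g=3 f=4, (2,2) g=3 f=6, (3,0) g=2 f=4, (3,2) g=2 f=6, (4,0) g=1 f=4, (4,2) g=1 f=6, (5,1) g=1 f=6]; closed=[(2,1), (3,1), (4,1)]

step 1: expand (2,1) (f=4, h=2) → closed; open now [(2,0) g=3 f=4, (2,2) g=3 f=6, (3,0) g=2 f=4, (3,2) g=2 f=6, (4,0) g=1 f=4, (4,2) g=1 f=6, (5,1) g=1 f=6]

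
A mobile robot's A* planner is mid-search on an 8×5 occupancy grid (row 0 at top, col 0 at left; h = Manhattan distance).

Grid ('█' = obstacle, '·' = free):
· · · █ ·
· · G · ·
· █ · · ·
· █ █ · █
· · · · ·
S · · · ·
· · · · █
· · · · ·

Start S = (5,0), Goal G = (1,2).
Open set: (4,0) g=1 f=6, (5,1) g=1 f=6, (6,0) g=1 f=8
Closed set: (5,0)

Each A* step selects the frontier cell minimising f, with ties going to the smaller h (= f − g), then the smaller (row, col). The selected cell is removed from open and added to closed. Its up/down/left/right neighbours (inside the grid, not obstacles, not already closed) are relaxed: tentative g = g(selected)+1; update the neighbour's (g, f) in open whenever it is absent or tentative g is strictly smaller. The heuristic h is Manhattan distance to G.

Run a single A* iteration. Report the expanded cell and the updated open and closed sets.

expanded=(4,0); open=[(3,0) g=2 f=6, (4,1) g=2 f=6, (5,1) g=1 f=6, (6,0) g=1 f=8]; closed=[(4,0), (5,0)]

step 1: expand (4,0) (f=6, h=5) → closed; open now [(3,0) g=2 f=6, (4,1) g=2 f=6, (5,1) g=1 f=6, (6,0) g=1 f=8]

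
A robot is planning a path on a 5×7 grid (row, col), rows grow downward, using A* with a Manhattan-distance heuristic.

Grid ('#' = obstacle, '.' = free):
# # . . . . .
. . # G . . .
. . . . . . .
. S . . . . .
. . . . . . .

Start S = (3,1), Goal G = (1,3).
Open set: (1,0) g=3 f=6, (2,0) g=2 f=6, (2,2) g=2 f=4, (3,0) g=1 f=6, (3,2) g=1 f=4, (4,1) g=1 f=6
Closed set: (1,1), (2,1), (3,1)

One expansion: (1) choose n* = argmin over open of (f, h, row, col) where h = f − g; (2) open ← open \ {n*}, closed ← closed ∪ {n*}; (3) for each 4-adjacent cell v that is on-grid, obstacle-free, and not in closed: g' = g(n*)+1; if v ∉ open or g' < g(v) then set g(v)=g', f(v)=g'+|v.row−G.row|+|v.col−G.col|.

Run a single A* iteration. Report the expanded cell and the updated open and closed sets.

expanded=(2,2); open=[(1,0) g=3 f=6, (2,0) g=2 f=6, (2,3) g=3 f=4, (3,0) g=1 f=6, (3,2) g=1 f=4, (4,1) g=1 f=6]; closed=[(1,1), (2,1), (2,2), (3,1)]

step 1: expand (2,2) (f=4, h=2) → closed; open now [(1,0) g=3 f=6, (2,0) g=2 f=6, (2,3) g=3 f=4, (3,0) g=1 f=6, (3,2) g=1 f=4, (4,1) g=1 f=6]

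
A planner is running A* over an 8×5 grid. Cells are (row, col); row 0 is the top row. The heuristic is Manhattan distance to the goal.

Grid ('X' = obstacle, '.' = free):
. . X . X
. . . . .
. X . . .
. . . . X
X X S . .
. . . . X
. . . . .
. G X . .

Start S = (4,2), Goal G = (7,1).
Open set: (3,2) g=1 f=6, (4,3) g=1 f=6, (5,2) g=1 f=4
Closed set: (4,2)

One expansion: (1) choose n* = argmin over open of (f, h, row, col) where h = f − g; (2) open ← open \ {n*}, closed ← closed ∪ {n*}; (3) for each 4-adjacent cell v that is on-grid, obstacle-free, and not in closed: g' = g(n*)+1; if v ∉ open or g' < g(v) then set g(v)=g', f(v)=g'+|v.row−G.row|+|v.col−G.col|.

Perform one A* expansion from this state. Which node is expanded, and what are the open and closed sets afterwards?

expanded=(5,2); open=[(3,2) g=1 f=6, (4,3) g=1 f=6, (5,1) g=2 f=4, (5,3) g=2 f=6, (6,2) g=2 f=4]; closed=[(4,2), (5,2)]

step 1: expand (5,2) (f=4, h=3) → closed; open now [(3,2) g=1 f=6, (4,3) g=1 f=6, (5,1) g=2 f=4, (5,3) g=2 f=6, (6,2) g=2 f=4]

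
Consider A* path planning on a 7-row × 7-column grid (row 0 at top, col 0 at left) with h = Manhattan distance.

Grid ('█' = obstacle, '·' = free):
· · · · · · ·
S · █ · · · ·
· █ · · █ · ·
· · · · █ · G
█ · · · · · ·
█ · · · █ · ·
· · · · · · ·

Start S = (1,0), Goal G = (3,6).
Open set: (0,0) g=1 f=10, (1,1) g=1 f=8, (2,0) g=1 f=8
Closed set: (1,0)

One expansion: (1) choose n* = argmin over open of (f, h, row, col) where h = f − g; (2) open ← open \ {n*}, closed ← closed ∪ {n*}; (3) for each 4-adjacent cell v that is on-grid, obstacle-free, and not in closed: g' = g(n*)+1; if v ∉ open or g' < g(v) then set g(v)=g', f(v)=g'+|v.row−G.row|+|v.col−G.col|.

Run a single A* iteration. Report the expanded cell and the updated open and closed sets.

step 1: expand (1,1) (f=8, h=7) → closed; open now [(0,0) g=1 f=10, (0,1) g=2 f=10, (2,0) g=1 f=8]

expanded=(1,1); open=[(0,0) g=1 f=10, (0,1) g=2 f=10, (2,0) g=1 f=8]; closed=[(1,0), (1,1)]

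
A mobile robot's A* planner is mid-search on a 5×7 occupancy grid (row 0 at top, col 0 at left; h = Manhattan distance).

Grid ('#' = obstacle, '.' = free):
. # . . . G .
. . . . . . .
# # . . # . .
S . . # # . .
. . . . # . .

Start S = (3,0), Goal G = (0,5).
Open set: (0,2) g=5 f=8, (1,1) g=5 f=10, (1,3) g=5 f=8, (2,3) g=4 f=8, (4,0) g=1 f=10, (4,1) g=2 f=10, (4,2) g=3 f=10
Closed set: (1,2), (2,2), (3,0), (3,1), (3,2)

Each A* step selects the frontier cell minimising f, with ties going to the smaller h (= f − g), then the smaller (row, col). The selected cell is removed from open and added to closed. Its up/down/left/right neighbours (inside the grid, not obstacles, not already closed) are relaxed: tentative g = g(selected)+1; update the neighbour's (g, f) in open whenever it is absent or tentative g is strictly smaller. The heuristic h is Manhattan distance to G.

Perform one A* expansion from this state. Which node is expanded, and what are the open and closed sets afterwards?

step 1: expand (0,2) (f=8, h=3) → closed; open now [(0,3) g=6 f=8, (1,1) g=5 f=10, (1,3) g=5 f=8, (2,3) g=4 f=8, (4,0) g=1 f=10, (4,1) g=2 f=10, (4,2) g=3 f=10]

expanded=(0,2); open=[(0,3) g=6 f=8, (1,1) g=5 f=10, (1,3) g=5 f=8, (2,3) g=4 f=8, (4,0) g=1 f=10, (4,1) g=2 f=10, (4,2) g=3 f=10]; closed=[(0,2), (1,2), (2,2), (3,0), (3,1), (3,2)]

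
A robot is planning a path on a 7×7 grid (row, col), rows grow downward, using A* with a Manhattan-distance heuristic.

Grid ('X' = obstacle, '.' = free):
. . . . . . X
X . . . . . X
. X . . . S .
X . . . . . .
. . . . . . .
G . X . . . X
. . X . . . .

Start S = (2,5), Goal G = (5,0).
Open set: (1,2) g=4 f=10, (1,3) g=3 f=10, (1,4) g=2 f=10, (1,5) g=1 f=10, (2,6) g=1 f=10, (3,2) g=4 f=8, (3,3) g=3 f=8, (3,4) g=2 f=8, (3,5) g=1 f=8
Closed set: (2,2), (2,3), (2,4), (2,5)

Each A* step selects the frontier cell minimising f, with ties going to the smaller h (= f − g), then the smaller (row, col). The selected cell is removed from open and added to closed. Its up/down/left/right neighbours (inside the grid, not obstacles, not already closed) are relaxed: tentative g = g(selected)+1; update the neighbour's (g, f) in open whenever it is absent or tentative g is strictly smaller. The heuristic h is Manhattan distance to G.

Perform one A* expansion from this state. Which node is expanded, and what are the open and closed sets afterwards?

expanded=(3,2); open=[(1,2) g=4 f=10, (1,3) g=3 f=10, (1,4) g=2 f=10, (1,5) g=1 f=10, (2,6) g=1 f=10, (3,1) g=5 f=8, (3,3) g=3 f=8, (3,4) g=2 f=8, (3,5) g=1 f=8, (4,2) g=5 f=8]; closed=[(2,2), (2,3), (2,4), (2,5), (3,2)]

step 1: expand (3,2) (f=8, h=4) → closed; open now [(1,2) g=4 f=10, (1,3) g=3 f=10, (1,4) g=2 f=10, (1,5) g=1 f=10, (2,6) g=1 f=10, (3,1) g=5 f=8, (3,3) g=3 f=8, (3,4) g=2 f=8, (3,5) g=1 f=8, (4,2) g=5 f=8]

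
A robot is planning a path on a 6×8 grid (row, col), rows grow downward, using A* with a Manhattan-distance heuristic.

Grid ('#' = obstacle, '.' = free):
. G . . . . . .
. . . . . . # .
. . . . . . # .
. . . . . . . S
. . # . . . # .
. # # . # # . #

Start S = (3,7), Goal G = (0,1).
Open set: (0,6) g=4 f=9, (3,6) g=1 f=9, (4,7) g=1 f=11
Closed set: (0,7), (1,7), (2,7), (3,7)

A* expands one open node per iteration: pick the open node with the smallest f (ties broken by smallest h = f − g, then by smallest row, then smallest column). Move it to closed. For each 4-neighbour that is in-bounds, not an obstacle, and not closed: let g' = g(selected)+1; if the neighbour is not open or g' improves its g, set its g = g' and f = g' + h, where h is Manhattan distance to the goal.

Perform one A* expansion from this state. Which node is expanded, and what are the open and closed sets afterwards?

step 1: expand (0,6) (f=9, h=5) → closed; open now [(0,5) g=5 f=9, (3,6) g=1 f=9, (4,7) g=1 f=11]

expanded=(0,6); open=[(0,5) g=5 f=9, (3,6) g=1 f=9, (4,7) g=1 f=11]; closed=[(0,6), (0,7), (1,7), (2,7), (3,7)]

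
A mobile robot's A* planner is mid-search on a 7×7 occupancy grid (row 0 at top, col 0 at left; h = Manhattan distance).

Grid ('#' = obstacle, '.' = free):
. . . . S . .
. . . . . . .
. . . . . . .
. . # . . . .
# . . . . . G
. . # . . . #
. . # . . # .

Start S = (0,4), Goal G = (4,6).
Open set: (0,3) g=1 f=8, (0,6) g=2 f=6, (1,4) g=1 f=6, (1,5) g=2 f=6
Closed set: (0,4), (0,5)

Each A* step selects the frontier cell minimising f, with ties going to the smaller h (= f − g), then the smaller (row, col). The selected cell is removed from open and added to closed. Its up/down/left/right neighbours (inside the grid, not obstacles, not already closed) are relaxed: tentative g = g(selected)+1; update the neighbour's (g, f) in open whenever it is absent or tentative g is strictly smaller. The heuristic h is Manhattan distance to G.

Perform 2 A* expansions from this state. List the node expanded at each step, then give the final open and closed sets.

order=[(0,6) → (1,6)]; open=[(0,3) g=1 f=8, (1,4) g=1 f=6, (1,5) g=2 f=6, (2,6) g=4 f=6]; closed=[(0,4), (0,5), (0,6), (1,6)]

step 1: expand (0,6) (f=6, h=4) → closed; open now [(0,3) g=1 f=8, (1,4) g=1 f=6, (1,5) g=2 f=6, (1,6) g=3 f=6]
step 2: expand (1,6) (f=6, h=3) → closed; open now [(0,3) g=1 f=8, (1,4) g=1 f=6, (1,5) g=2 f=6, (2,6) g=4 f=6]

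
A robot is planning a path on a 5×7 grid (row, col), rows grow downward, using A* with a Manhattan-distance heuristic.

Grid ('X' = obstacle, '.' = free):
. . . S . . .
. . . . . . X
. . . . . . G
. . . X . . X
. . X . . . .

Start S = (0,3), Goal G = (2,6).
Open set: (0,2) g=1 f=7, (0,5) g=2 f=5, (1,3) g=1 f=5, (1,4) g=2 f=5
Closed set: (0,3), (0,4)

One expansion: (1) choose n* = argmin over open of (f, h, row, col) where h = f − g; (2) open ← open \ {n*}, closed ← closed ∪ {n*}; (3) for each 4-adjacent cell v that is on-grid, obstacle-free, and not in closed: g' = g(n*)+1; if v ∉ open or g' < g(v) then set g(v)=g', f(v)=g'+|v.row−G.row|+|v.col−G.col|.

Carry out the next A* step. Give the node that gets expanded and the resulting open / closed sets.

expanded=(0,5); open=[(0,2) g=1 f=7, (0,6) g=3 f=5, (1,3) g=1 f=5, (1,4) g=2 f=5, (1,5) g=3 f=5]; closed=[(0,3), (0,4), (0,5)]

step 1: expand (0,5) (f=5, h=3) → closed; open now [(0,2) g=1 f=7, (0,6) g=3 f=5, (1,3) g=1 f=5, (1,4) g=2 f=5, (1,5) g=3 f=5]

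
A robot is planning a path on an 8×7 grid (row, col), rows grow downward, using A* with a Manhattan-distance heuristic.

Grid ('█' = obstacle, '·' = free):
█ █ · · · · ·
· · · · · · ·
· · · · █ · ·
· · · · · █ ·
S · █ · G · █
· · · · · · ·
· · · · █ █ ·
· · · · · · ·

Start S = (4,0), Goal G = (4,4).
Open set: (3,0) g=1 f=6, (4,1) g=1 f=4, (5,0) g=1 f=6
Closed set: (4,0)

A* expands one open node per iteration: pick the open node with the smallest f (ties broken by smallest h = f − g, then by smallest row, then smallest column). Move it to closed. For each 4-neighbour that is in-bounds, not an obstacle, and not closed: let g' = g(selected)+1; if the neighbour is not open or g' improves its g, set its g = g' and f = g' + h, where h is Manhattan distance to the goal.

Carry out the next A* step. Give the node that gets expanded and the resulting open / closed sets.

expanded=(4,1); open=[(3,0) g=1 f=6, (3,1) g=2 f=6, (5,0) g=1 f=6, (5,1) g=2 f=6]; closed=[(4,0), (4,1)]

step 1: expand (4,1) (f=4, h=3) → closed; open now [(3,0) g=1 f=6, (3,1) g=2 f=6, (5,0) g=1 f=6, (5,1) g=2 f=6]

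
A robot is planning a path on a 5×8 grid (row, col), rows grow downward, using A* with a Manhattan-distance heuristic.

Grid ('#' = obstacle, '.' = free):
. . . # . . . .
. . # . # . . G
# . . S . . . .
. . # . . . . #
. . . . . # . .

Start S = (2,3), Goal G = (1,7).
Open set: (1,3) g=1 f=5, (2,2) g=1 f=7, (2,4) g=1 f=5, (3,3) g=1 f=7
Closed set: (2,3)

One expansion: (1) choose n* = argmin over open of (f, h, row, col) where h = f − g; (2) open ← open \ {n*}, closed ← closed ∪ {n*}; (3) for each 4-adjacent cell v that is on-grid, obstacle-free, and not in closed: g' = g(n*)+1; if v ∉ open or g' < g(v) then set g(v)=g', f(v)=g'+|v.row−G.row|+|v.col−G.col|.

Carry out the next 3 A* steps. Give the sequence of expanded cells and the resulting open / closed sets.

order=[(1,3) → (2,4) → (2,5)]; open=[(1,5) g=3 f=5, (2,2) g=1 f=7, (2,6) g=3 f=5, (3,3) g=1 f=7, (3,4) g=2 f=7, (3,5) g=3 f=7]; closed=[(1,3), (2,3), (2,4), (2,5)]

step 1: expand (1,3) (f=5, h=4) → closed; open now [(2,2) g=1 f=7, (2,4) g=1 f=5, (3,3) g=1 f=7]
step 2: expand (2,4) (f=5, h=4) → closed; open now [(2,2) g=1 f=7, (2,5) g=2 f=5, (3,3) g=1 f=7, (3,4) g=2 f=7]
step 3: expand (2,5) (f=5, h=3) → closed; open now [(1,5) g=3 f=5, (2,2) g=1 f=7, (2,6) g=3 f=5, (3,3) g=1 f=7, (3,4) g=2 f=7, (3,5) g=3 f=7]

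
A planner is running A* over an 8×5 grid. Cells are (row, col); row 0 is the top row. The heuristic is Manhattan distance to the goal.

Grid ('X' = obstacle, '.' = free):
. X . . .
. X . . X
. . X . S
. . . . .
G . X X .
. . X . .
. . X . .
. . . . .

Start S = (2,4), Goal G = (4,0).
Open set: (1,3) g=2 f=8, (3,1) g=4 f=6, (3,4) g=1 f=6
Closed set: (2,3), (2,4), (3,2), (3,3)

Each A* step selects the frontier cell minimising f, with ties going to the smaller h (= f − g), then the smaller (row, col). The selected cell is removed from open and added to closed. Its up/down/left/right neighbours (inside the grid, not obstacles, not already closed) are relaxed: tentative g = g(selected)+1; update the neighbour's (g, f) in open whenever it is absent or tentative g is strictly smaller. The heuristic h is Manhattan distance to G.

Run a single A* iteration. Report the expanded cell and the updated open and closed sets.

expanded=(3,1); open=[(1,3) g=2 f=8, (2,1) g=5 f=8, (3,0) g=5 f=6, (3,4) g=1 f=6, (4,1) g=5 f=6]; closed=[(2,3), (2,4), (3,1), (3,2), (3,3)]

step 1: expand (3,1) (f=6, h=2) → closed; open now [(1,3) g=2 f=8, (2,1) g=5 f=8, (3,0) g=5 f=6, (3,4) g=1 f=6, (4,1) g=5 f=6]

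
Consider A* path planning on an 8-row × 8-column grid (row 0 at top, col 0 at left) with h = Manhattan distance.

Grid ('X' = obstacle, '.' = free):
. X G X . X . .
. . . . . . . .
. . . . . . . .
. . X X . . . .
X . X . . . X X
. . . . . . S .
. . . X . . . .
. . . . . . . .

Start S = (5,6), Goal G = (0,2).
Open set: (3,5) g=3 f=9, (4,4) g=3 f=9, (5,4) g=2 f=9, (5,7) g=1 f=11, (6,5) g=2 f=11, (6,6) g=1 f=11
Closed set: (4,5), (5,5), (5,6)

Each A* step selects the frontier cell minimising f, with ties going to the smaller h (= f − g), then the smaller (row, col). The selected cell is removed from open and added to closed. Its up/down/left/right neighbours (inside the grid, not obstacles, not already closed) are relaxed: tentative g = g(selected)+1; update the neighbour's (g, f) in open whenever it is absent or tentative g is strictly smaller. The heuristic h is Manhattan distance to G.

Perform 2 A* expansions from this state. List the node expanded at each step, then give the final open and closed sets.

step 1: expand (3,5) (f=9, h=6) → closed; open now [(2,5) g=4 f=9, (3,4) g=4 f=9, (3,6) g=4 f=11, (4,4) g=3 f=9, (5,4) g=2 f=9, (5,7) g=1 f=11, (6,5) g=2 f=11, (6,6) g=1 f=11]
step 2: expand (2,5) (f=9, h=5) → closed; open now [(1,5) g=5 f=9, (2,4) g=5 f=9, (2,6) g=5 f=11, (3,4) g=4 f=9, (3,6) g=4 f=11, (4,4) g=3 f=9, (5,4) g=2 f=9, (5,7) g=1 f=11, (6,5) g=2 f=11, (6,6) g=1 f=11]

order=[(3,5) → (2,5)]; open=[(1,5) g=5 f=9, (2,4) g=5 f=9, (2,6) g=5 f=11, (3,4) g=4 f=9, (3,6) g=4 f=11, (4,4) g=3 f=9, (5,4) g=2 f=9, (5,7) g=1 f=11, (6,5) g=2 f=11, (6,6) g=1 f=11]; closed=[(2,5), (3,5), (4,5), (5,5), (5,6)]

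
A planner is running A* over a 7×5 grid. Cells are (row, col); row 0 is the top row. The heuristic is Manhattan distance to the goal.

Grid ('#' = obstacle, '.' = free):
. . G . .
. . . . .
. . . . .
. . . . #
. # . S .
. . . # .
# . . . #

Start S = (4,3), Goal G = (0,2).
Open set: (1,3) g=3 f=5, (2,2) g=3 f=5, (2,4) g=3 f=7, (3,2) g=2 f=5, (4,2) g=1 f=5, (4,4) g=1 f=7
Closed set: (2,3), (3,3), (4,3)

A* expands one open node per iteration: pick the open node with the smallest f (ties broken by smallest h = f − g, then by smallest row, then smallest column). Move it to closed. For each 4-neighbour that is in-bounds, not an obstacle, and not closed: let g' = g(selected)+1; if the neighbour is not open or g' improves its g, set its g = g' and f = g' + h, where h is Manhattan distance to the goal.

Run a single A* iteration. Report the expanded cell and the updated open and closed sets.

expanded=(1,3); open=[(0,3) g=4 f=5, (1,2) g=4 f=5, (1,4) g=4 f=7, (2,2) g=3 f=5, (2,4) g=3 f=7, (3,2) g=2 f=5, (4,2) g=1 f=5, (4,4) g=1 f=7]; closed=[(1,3), (2,3), (3,3), (4,3)]

step 1: expand (1,3) (f=5, h=2) → closed; open now [(0,3) g=4 f=5, (1,2) g=4 f=5, (1,4) g=4 f=7, (2,2) g=3 f=5, (2,4) g=3 f=7, (3,2) g=2 f=5, (4,2) g=1 f=5, (4,4) g=1 f=7]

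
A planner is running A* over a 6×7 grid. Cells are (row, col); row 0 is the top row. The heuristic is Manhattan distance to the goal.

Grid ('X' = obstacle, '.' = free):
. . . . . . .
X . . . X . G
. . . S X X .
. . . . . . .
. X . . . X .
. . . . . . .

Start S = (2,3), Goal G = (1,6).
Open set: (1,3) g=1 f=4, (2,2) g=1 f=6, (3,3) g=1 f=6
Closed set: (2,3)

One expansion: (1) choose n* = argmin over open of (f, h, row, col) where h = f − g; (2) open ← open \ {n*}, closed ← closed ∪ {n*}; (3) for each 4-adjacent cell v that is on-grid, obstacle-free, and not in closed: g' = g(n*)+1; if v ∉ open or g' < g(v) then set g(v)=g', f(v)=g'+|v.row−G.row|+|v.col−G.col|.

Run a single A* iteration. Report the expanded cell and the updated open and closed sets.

step 1: expand (1,3) (f=4, h=3) → closed; open now [(0,3) g=2 f=6, (1,2) g=2 f=6, (2,2) g=1 f=6, (3,3) g=1 f=6]

expanded=(1,3); open=[(0,3) g=2 f=6, (1,2) g=2 f=6, (2,2) g=1 f=6, (3,3) g=1 f=6]; closed=[(1,3), (2,3)]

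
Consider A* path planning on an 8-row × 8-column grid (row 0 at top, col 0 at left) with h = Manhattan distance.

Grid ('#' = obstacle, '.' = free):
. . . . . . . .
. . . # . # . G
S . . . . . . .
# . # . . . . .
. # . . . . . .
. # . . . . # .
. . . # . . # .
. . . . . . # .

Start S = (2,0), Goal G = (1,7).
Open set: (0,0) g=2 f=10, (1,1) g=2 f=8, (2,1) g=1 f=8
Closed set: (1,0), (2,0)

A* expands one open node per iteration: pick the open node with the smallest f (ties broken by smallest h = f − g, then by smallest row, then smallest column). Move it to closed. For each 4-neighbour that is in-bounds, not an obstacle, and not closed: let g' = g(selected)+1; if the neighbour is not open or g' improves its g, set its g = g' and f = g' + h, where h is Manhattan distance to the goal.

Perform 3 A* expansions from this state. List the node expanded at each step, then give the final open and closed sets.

step 1: expand (1,1) (f=8, h=6) → closed; open now [(0,0) g=2 f=10, (0,1) g=3 f=10, (1,2) g=3 f=8, (2,1) g=1 f=8]
step 2: expand (1,2) (f=8, h=5) → closed; open now [(0,0) g=2 f=10, (0,1) g=3 f=10, (0,2) g=4 f=10, (2,1) g=1 f=8, (2,2) g=4 f=10]
step 3: expand (2,1) (f=8, h=7) → closed; open now [(0,0) g=2 f=10, (0,1) g=3 f=10, (0,2) g=4 f=10, (2,2) g=2 f=8, (3,1) g=2 f=10]

order=[(1,1) → (1,2) → (2,1)]; open=[(0,0) g=2 f=10, (0,1) g=3 f=10, (0,2) g=4 f=10, (2,2) g=2 f=8, (3,1) g=2 f=10]; closed=[(1,0), (1,1), (1,2), (2,0), (2,1)]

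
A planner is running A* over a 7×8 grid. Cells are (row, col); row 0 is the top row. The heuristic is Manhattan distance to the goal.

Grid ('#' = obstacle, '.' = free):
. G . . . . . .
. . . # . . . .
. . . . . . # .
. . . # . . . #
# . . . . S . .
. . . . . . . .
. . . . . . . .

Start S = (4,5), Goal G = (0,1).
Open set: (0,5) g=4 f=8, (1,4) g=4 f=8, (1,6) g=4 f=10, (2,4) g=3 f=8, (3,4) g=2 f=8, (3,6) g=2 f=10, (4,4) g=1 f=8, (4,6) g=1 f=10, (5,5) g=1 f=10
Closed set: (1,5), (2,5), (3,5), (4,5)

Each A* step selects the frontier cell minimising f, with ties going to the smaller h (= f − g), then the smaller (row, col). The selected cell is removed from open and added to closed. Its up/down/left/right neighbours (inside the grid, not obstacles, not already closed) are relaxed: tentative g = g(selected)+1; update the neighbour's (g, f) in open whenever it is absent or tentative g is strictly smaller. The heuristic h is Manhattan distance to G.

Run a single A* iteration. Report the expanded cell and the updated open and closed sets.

expanded=(0,5); open=[(0,4) g=5 f=8, (0,6) g=5 f=10, (1,4) g=4 f=8, (1,6) g=4 f=10, (2,4) g=3 f=8, (3,4) g=2 f=8, (3,6) g=2 f=10, (4,4) g=1 f=8, (4,6) g=1 f=10, (5,5) g=1 f=10]; closed=[(0,5), (1,5), (2,5), (3,5), (4,5)]

step 1: expand (0,5) (f=8, h=4) → closed; open now [(0,4) g=5 f=8, (0,6) g=5 f=10, (1,4) g=4 f=8, (1,6) g=4 f=10, (2,4) g=3 f=8, (3,4) g=2 f=8, (3,6) g=2 f=10, (4,4) g=1 f=8, (4,6) g=1 f=10, (5,5) g=1 f=10]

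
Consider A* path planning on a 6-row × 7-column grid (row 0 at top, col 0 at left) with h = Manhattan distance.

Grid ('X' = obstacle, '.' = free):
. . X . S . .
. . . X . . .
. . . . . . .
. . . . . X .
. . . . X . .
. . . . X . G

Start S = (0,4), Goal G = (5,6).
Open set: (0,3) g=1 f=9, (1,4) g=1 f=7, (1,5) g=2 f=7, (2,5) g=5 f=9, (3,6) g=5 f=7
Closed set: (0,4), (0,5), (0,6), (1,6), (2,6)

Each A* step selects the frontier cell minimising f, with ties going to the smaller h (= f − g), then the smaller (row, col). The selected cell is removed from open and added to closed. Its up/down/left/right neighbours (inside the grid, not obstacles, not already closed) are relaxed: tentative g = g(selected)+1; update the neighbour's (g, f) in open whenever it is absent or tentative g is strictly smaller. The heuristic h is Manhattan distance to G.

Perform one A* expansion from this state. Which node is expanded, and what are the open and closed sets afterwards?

expanded=(3,6); open=[(0,3) g=1 f=9, (1,4) g=1 f=7, (1,5) g=2 f=7, (2,5) g=5 f=9, (4,6) g=6 f=7]; closed=[(0,4), (0,5), (0,6), (1,6), (2,6), (3,6)]

step 1: expand (3,6) (f=7, h=2) → closed; open now [(0,3) g=1 f=9, (1,4) g=1 f=7, (1,5) g=2 f=7, (2,5) g=5 f=9, (4,6) g=6 f=7]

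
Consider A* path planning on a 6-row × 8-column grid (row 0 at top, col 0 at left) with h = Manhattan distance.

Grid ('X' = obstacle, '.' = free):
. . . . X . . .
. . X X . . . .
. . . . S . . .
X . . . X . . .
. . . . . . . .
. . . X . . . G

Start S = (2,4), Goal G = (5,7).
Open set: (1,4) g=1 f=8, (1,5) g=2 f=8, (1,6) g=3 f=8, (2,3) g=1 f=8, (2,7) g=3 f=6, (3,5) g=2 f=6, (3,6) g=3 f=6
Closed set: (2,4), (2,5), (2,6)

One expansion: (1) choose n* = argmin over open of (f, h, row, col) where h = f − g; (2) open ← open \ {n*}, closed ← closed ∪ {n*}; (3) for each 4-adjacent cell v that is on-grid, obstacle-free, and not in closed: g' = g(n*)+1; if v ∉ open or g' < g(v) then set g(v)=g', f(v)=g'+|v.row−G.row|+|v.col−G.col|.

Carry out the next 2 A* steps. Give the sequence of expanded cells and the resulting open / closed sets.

step 1: expand (2,7) (f=6, h=3) → closed; open now [(1,4) g=1 f=8, (1,5) g=2 f=8, (1,6) g=3 f=8, (1,7) g=4 f=8, (2,3) g=1 f=8, (3,5) g=2 f=6, (3,6) g=3 f=6, (3,7) g=4 f=6]
step 2: expand (3,7) (f=6, h=2) → closed; open now [(1,4) g=1 f=8, (1,5) g=2 f=8, (1,6) g=3 f=8, (1,7) g=4 f=8, (2,3) g=1 f=8, (3,5) g=2 f=6, (3,6) g=3 f=6, (4,7) g=5 f=6]

order=[(2,7) → (3,7)]; open=[(1,4) g=1 f=8, (1,5) g=2 f=8, (1,6) g=3 f=8, (1,7) g=4 f=8, (2,3) g=1 f=8, (3,5) g=2 f=6, (3,6) g=3 f=6, (4,7) g=5 f=6]; closed=[(2,4), (2,5), (2,6), (2,7), (3,7)]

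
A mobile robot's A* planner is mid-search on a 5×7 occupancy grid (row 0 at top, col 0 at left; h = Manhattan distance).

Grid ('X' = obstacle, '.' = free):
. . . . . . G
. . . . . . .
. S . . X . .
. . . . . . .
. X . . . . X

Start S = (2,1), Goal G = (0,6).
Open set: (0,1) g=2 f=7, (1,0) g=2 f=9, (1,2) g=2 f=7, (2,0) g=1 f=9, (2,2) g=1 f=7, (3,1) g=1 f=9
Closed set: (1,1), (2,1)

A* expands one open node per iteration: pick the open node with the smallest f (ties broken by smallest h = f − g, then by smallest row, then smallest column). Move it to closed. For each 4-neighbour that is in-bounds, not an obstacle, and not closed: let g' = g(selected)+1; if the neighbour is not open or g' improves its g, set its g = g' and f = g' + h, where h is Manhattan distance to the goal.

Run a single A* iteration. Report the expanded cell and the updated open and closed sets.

expanded=(0,1); open=[(0,0) g=3 f=9, (0,2) g=3 f=7, (1,0) g=2 f=9, (1,2) g=2 f=7, (2,0) g=1 f=9, (2,2) g=1 f=7, (3,1) g=1 f=9]; closed=[(0,1), (1,1), (2,1)]

step 1: expand (0,1) (f=7, h=5) → closed; open now [(0,0) g=3 f=9, (0,2) g=3 f=7, (1,0) g=2 f=9, (1,2) g=2 f=7, (2,0) g=1 f=9, (2,2) g=1 f=7, (3,1) g=1 f=9]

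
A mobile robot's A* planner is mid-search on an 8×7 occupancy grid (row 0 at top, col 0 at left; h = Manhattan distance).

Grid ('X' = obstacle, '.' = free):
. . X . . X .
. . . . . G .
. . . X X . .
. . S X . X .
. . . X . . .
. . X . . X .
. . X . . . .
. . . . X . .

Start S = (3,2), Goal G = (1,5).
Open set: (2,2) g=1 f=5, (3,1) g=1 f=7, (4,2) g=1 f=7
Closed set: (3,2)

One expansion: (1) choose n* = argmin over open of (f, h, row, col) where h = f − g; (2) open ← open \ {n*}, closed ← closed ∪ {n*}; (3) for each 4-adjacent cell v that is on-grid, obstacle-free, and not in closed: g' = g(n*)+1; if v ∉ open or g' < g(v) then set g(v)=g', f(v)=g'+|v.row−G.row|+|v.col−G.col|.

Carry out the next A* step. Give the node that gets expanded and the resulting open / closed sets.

step 1: expand (2,2) (f=5, h=4) → closed; open now [(1,2) g=2 f=5, (2,1) g=2 f=7, (3,1) g=1 f=7, (4,2) g=1 f=7]

expanded=(2,2); open=[(1,2) g=2 f=5, (2,1) g=2 f=7, (3,1) g=1 f=7, (4,2) g=1 f=7]; closed=[(2,2), (3,2)]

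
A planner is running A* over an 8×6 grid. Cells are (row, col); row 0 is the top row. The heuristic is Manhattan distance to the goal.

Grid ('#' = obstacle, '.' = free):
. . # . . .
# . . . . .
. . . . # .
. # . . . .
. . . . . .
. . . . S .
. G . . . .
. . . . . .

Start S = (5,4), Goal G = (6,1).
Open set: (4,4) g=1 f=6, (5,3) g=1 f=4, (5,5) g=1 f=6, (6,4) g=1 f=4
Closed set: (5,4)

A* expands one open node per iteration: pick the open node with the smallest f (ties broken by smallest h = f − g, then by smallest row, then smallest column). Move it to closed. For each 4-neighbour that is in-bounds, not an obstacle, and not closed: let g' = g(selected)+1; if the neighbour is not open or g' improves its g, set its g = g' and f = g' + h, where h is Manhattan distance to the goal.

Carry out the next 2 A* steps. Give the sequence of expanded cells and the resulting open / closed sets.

order=[(5,3) → (5,2)]; open=[(4,2) g=3 f=6, (4,3) g=2 f=6, (4,4) g=1 f=6, (5,1) g=3 f=4, (5,5) g=1 f=6, (6,2) g=3 f=4, (6,3) g=2 f=4, (6,4) g=1 f=4]; closed=[(5,2), (5,3), (5,4)]

step 1: expand (5,3) (f=4, h=3) → closed; open now [(4,3) g=2 f=6, (4,4) g=1 f=6, (5,2) g=2 f=4, (5,5) g=1 f=6, (6,3) g=2 f=4, (6,4) g=1 f=4]
step 2: expand (5,2) (f=4, h=2) → closed; open now [(4,2) g=3 f=6, (4,3) g=2 f=6, (4,4) g=1 f=6, (5,1) g=3 f=4, (5,5) g=1 f=6, (6,2) g=3 f=4, (6,3) g=2 f=4, (6,4) g=1 f=4]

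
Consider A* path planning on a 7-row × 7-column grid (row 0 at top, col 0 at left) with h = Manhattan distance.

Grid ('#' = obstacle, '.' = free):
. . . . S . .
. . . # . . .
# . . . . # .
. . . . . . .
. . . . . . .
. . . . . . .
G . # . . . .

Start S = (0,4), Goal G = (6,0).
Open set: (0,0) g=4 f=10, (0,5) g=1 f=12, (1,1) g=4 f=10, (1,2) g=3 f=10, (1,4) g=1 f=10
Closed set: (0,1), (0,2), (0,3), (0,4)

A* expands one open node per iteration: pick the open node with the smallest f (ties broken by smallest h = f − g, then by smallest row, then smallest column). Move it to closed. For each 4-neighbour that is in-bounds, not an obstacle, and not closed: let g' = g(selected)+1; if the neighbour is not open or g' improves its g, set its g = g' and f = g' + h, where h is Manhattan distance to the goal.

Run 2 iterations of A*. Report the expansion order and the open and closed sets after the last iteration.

step 1: expand (0,0) (f=10, h=6) → closed; open now [(0,5) g=1 f=12, (1,0) g=5 f=10, (1,1) g=4 f=10, (1,2) g=3 f=10, (1,4) g=1 f=10]
step 2: expand (1,0) (f=10, h=5) → closed; open now [(0,5) g=1 f=12, (1,1) g=4 f=10, (1,2) g=3 f=10, (1,4) g=1 f=10]

order=[(0,0) → (1,0)]; open=[(0,5) g=1 f=12, (1,1) g=4 f=10, (1,2) g=3 f=10, (1,4) g=1 f=10]; closed=[(0,0), (0,1), (0,2), (0,3), (0,4), (1,0)]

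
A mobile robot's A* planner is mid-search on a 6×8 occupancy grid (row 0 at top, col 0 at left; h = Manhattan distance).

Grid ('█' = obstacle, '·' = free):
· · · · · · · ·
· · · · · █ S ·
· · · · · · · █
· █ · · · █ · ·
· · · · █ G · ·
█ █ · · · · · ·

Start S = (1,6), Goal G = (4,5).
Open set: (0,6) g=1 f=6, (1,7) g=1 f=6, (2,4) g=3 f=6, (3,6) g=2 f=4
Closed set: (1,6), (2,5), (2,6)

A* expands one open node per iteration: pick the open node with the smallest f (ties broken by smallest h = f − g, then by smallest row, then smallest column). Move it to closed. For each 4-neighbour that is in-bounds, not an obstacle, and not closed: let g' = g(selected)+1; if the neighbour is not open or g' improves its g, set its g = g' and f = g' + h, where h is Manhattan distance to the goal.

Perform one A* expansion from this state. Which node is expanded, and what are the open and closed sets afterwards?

step 1: expand (3,6) (f=4, h=2) → closed; open now [(0,6) g=1 f=6, (1,7) g=1 f=6, (2,4) g=3 f=6, (3,7) g=3 f=6, (4,6) g=3 f=4]

expanded=(3,6); open=[(0,6) g=1 f=6, (1,7) g=1 f=6, (2,4) g=3 f=6, (3,7) g=3 f=6, (4,6) g=3 f=4]; closed=[(1,6), (2,5), (2,6), (3,6)]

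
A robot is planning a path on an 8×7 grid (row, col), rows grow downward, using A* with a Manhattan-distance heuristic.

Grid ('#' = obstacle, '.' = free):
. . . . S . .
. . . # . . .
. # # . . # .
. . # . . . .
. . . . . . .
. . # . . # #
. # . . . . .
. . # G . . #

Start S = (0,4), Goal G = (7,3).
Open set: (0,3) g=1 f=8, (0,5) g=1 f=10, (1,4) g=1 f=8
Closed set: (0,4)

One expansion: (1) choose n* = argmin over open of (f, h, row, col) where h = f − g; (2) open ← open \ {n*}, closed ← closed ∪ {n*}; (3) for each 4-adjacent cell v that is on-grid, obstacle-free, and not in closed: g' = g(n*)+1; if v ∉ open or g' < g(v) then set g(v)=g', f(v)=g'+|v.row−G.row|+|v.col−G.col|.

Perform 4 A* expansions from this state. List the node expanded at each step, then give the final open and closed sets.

step 1: expand (0,3) (f=8, h=7) → closed; open now [(0,2) g=2 f=10, (0,5) g=1 f=10, (1,4) g=1 f=8]
step 2: expand (1,4) (f=8, h=7) → closed; open now [(0,2) g=2 f=10, (0,5) g=1 f=10, (1,5) g=2 f=10, (2,4) g=2 f=8]
step 3: expand (2,4) (f=8, h=6) → closed; open now [(0,2) g=2 f=10, (0,5) g=1 f=10, (1,5) g=2 f=10, (2,3) g=3 f=8, (3,4) g=3 f=8]
step 4: expand (2,3) (f=8, h=5) → closed; open now [(0,2) g=2 f=10, (0,5) g=1 f=10, (1,5) g=2 f=10, (3,3) g=4 f=8, (3,4) g=3 f=8]

order=[(0,3) → (1,4) → (2,4) → (2,3)]; open=[(0,2) g=2 f=10, (0,5) g=1 f=10, (1,5) g=2 f=10, (3,3) g=4 f=8, (3,4) g=3 f=8]; closed=[(0,3), (0,4), (1,4), (2,3), (2,4)]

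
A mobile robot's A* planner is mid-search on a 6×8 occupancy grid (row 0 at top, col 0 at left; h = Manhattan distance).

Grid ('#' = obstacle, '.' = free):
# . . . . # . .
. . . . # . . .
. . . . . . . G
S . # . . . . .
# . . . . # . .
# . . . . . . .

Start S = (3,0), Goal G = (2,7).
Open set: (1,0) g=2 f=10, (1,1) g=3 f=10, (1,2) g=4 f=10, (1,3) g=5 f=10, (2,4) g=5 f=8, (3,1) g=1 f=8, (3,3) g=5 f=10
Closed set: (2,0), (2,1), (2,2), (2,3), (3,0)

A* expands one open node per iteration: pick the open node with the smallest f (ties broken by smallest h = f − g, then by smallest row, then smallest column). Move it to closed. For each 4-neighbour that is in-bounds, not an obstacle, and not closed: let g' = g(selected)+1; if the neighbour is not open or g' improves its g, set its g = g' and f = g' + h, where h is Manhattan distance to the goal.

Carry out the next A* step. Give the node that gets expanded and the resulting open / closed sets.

expanded=(2,4); open=[(1,0) g=2 f=10, (1,1) g=3 f=10, (1,2) g=4 f=10, (1,3) g=5 f=10, (2,5) g=6 f=8, (3,1) g=1 f=8, (3,3) g=5 f=10, (3,4) g=6 f=10]; closed=[(2,0), (2,1), (2,2), (2,3), (2,4), (3,0)]

step 1: expand (2,4) (f=8, h=3) → closed; open now [(1,0) g=2 f=10, (1,1) g=3 f=10, (1,2) g=4 f=10, (1,3) g=5 f=10, (2,5) g=6 f=8, (3,1) g=1 f=8, (3,3) g=5 f=10, (3,4) g=6 f=10]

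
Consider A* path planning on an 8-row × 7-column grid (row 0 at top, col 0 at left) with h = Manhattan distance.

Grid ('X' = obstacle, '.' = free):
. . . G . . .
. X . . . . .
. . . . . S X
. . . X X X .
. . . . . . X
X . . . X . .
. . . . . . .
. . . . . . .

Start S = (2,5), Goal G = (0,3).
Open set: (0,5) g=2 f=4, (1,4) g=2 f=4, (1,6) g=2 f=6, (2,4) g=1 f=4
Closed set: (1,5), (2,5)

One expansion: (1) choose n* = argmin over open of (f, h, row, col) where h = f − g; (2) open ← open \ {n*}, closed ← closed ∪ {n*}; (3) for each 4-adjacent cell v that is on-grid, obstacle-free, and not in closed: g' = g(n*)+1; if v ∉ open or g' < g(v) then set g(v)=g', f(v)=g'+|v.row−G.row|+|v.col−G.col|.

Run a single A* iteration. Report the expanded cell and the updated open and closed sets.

step 1: expand (0,5) (f=4, h=2) → closed; open now [(0,4) g=3 f=4, (0,6) g=3 f=6, (1,4) g=2 f=4, (1,6) g=2 f=6, (2,4) g=1 f=4]

expanded=(0,5); open=[(0,4) g=3 f=4, (0,6) g=3 f=6, (1,4) g=2 f=4, (1,6) g=2 f=6, (2,4) g=1 f=4]; closed=[(0,5), (1,5), (2,5)]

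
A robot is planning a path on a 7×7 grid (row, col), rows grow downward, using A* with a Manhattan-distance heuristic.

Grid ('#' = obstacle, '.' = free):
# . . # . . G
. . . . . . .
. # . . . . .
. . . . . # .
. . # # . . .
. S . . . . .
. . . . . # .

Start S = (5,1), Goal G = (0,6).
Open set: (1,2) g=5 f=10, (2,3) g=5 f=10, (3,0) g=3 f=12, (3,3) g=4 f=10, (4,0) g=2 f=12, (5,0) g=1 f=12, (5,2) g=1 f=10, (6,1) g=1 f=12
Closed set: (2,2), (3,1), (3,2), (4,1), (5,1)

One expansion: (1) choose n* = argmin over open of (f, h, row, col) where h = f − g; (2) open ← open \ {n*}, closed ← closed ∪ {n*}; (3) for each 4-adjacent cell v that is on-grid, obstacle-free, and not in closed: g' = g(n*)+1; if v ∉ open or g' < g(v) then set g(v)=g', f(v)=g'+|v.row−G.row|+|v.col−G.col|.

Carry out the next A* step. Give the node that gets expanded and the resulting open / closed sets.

step 1: expand (1,2) (f=10, h=5) → closed; open now [(0,2) g=6 f=10, (1,1) g=6 f=12, (1,3) g=6 f=10, (2,3) g=5 f=10, (3,0) g=3 f=12, (3,3) g=4 f=10, (4,0) g=2 f=12, (5,0) g=1 f=12, (5,2) g=1 f=10, (6,1) g=1 f=12]

expanded=(1,2); open=[(0,2) g=6 f=10, (1,1) g=6 f=12, (1,3) g=6 f=10, (2,3) g=5 f=10, (3,0) g=3 f=12, (3,3) g=4 f=10, (4,0) g=2 f=12, (5,0) g=1 f=12, (5,2) g=1 f=10, (6,1) g=1 f=12]; closed=[(1,2), (2,2), (3,1), (3,2), (4,1), (5,1)]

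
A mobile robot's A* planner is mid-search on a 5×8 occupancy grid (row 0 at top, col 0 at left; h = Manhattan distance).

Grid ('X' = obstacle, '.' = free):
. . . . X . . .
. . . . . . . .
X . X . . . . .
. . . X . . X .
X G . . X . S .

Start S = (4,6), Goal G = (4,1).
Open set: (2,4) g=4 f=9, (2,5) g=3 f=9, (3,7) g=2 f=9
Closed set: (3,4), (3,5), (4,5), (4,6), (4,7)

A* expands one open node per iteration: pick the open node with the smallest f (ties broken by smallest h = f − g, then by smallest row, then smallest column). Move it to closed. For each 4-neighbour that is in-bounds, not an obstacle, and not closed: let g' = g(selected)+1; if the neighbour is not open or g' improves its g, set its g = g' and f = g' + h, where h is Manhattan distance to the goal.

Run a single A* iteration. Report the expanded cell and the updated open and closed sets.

step 1: expand (2,4) (f=9, h=5) → closed; open now [(1,4) g=5 f=11, (2,3) g=5 f=9, (2,5) g=3 f=9, (3,7) g=2 f=9]

expanded=(2,4); open=[(1,4) g=5 f=11, (2,3) g=5 f=9, (2,5) g=3 f=9, (3,7) g=2 f=9]; closed=[(2,4), (3,4), (3,5), (4,5), (4,6), (4,7)]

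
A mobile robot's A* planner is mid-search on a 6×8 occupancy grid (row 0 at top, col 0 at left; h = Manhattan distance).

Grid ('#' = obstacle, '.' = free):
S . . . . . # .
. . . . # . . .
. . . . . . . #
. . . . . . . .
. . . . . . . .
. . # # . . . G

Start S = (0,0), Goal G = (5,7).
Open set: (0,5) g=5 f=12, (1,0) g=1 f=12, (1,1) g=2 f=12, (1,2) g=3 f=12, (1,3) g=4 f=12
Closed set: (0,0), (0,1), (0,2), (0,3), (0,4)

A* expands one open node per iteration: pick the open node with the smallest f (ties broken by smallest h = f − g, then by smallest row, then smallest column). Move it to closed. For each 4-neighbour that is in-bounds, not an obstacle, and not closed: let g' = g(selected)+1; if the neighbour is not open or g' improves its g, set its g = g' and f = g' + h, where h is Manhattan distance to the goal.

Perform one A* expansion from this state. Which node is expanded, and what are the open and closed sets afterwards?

step 1: expand (0,5) (f=12, h=7) → closed; open now [(1,0) g=1 f=12, (1,1) g=2 f=12, (1,2) g=3 f=12, (1,3) g=4 f=12, (1,5) g=6 f=12]

expanded=(0,5); open=[(1,0) g=1 f=12, (1,1) g=2 f=12, (1,2) g=3 f=12, (1,3) g=4 f=12, (1,5) g=6 f=12]; closed=[(0,0), (0,1), (0,2), (0,3), (0,4), (0,5)]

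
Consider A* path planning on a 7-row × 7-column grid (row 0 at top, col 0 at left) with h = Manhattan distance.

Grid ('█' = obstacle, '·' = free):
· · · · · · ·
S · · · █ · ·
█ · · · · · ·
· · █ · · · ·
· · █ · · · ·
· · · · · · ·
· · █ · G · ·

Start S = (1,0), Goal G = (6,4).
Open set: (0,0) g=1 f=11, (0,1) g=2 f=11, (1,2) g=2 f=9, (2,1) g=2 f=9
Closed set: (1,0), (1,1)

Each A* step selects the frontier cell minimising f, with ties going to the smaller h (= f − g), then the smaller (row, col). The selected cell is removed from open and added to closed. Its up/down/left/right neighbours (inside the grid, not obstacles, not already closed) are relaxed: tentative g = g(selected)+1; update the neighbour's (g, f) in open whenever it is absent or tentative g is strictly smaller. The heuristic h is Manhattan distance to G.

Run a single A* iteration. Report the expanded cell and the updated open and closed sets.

expanded=(1,2); open=[(0,0) g=1 f=11, (0,1) g=2 f=11, (0,2) g=3 f=11, (1,3) g=3 f=9, (2,1) g=2 f=9, (2,2) g=3 f=9]; closed=[(1,0), (1,1), (1,2)]

step 1: expand (1,2) (f=9, h=7) → closed; open now [(0,0) g=1 f=11, (0,1) g=2 f=11, (0,2) g=3 f=11, (1,3) g=3 f=9, (2,1) g=2 f=9, (2,2) g=3 f=9]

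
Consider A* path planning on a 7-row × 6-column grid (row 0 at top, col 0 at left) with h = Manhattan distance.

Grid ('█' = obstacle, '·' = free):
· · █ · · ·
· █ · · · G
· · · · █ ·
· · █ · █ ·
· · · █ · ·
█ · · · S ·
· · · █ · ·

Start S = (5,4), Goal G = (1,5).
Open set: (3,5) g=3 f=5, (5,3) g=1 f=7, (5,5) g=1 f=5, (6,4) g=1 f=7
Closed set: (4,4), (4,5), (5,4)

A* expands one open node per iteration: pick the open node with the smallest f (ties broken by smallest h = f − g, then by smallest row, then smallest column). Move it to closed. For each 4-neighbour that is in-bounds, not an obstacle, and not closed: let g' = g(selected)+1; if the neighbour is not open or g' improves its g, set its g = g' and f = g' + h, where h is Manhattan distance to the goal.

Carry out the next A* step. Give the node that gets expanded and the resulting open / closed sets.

step 1: expand (3,5) (f=5, h=2) → closed; open now [(2,5) g=4 f=5, (5,3) g=1 f=7, (5,5) g=1 f=5, (6,4) g=1 f=7]

expanded=(3,5); open=[(2,5) g=4 f=5, (5,3) g=1 f=7, (5,5) g=1 f=5, (6,4) g=1 f=7]; closed=[(3,5), (4,4), (4,5), (5,4)]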